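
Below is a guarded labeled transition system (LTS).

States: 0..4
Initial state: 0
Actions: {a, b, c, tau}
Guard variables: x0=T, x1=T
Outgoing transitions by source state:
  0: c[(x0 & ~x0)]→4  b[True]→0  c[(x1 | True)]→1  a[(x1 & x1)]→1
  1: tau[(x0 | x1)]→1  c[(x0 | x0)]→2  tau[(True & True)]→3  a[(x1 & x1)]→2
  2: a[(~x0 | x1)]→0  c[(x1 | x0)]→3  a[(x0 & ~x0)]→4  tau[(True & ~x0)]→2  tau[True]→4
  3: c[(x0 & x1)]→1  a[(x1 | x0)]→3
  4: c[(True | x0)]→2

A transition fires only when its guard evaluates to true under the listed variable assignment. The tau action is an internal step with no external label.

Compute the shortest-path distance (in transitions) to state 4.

Answer: 3

Working:
BFS to 4:
  Layer 0: {0}
  Layer 1: {1}
  Layer 2: {2,3}
  Layer 3: {4}
depth(4)=3, e.g. a·a·tau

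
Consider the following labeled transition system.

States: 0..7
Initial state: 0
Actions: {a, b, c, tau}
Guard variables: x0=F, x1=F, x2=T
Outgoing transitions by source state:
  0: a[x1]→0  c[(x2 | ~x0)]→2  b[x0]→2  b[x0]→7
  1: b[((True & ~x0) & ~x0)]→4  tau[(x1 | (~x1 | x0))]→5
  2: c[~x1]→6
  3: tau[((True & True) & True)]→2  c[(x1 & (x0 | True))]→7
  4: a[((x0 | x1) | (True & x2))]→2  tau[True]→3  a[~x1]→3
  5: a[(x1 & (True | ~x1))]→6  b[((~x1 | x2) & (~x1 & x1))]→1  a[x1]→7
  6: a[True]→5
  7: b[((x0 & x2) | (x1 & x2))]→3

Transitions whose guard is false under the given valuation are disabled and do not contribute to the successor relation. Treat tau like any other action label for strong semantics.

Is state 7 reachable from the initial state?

Answer: UNREACHABLE

Analysis:
Guard filter leaves 9 enabled edge(s).
depth 0: {0}
depth 1: {2}  now seen {0,2}
depth 2: {6}  now seen {0,2,6}
depth 3: {5}  now seen {0,2,5,6}
R = {0,2,5,6}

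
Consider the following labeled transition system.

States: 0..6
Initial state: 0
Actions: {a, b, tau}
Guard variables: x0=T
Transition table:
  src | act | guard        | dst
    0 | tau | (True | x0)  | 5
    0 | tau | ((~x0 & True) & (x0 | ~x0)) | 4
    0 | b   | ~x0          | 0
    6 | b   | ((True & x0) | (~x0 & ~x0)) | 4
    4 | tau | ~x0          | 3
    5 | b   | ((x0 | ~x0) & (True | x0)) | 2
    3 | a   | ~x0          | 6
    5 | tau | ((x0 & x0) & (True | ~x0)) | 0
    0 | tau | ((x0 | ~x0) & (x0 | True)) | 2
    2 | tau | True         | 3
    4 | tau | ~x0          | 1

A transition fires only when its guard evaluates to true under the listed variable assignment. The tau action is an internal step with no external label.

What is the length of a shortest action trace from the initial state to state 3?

Answer: 2

Working:
BFS to 3:
  depth 0: {0}
  depth 1: {2,5}
  depth 2: {3}
3 enters at depth 2; path tau·tau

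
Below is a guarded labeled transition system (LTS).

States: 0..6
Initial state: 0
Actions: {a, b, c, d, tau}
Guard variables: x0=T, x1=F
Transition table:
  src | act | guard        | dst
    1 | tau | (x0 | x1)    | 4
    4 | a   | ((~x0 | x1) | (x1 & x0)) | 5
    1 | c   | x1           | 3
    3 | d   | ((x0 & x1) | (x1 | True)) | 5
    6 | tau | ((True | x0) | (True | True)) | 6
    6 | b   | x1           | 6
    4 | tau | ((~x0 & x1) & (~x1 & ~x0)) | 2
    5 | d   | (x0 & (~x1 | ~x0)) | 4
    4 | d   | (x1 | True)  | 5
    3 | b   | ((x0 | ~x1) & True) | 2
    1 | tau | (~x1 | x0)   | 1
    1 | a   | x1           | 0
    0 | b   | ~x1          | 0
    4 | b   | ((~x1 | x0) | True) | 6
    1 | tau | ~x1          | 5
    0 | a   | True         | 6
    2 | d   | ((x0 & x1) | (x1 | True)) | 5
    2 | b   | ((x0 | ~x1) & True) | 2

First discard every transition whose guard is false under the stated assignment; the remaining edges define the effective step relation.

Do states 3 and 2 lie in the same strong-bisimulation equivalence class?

Answer: BISIMILAR

Working:
Bisimulation quotient by refinement:
  P[0] = {{0,1,2,3,4,5,6}}
  P[1] = {{0},{1,6},{2,3,4},{5}}
  P[2] = {{0},{1},{2,3},{4},{5},{6}}
6 equivalence class(es) (converged in 3)
class of 3: {2,3}; class of 2: {2,3}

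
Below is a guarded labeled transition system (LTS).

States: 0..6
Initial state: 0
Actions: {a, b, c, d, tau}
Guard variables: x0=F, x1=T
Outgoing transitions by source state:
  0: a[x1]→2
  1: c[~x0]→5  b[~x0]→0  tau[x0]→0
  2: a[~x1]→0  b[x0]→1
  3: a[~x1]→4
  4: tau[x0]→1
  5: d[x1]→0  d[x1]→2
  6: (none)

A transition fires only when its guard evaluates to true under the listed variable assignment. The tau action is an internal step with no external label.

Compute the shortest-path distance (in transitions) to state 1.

BFS to 1:
  L0 = {0}
  L1 = {2}
1 never appears.

Answer: UNREACHABLE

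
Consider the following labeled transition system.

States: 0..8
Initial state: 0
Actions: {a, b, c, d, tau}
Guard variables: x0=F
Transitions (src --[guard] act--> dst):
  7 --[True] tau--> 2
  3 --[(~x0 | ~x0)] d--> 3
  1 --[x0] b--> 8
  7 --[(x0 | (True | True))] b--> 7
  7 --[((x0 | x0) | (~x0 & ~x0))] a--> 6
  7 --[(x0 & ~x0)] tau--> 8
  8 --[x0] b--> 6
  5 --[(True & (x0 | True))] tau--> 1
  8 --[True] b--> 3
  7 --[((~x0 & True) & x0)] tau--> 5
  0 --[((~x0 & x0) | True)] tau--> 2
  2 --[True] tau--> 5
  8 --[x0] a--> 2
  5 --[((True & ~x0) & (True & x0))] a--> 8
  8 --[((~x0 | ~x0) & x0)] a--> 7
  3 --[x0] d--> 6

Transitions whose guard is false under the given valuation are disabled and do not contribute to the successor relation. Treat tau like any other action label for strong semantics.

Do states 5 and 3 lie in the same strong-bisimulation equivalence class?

Answer: NOT BISIMILAR

Trace:
Bisimulation quotient by refinement:
  round 0: {{0,1,2,3,4,5,6,7,8}}
  round 1: {{0,2,5},{1,4,6},{3},{7},{8}}
  round 2: {{0,2},{1,4,6},{3},{5},{7},{8}}
  round 3: {{0},{1,4,6},{2},{3},{5},{7},{8}}
stable after 4 split(s): 7 block(s)
5∈{5}, 3∈{3}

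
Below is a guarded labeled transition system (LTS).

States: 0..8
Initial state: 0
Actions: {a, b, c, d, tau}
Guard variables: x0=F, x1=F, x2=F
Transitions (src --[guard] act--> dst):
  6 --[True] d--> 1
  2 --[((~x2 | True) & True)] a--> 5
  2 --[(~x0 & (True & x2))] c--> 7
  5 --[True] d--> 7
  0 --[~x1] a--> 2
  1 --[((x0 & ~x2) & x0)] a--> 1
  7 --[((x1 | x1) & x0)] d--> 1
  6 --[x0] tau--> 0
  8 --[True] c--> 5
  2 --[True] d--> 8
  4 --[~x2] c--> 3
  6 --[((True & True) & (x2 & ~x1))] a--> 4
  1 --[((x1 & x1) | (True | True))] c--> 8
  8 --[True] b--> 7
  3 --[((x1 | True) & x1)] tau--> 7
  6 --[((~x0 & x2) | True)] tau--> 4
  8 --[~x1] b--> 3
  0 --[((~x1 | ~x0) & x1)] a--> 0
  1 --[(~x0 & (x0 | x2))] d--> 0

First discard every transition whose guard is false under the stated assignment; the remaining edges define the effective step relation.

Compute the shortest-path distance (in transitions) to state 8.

Answer: 2

Trace:
Breadth-first toward 8:
  depth 0: {0}
  depth 1: {2}
  depth 2: {5,8}
depth(8)=2, e.g. a·d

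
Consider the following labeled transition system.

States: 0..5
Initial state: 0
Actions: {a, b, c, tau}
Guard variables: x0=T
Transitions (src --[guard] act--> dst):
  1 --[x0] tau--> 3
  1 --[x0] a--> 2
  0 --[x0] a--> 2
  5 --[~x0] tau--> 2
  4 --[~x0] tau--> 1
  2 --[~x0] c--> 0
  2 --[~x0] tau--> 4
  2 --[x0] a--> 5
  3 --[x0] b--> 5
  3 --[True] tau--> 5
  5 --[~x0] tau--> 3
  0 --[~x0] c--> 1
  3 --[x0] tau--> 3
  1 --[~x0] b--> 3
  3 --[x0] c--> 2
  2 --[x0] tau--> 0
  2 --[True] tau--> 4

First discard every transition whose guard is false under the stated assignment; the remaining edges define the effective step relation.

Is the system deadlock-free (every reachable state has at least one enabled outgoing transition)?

Reachable = {0,2,4,5}
  0: a→2  [1 out]
  2: a→5  tau→0  tau→4  [3 out]
  4: ∅  [no exit]
  5: ∅  [no exit]
witness 4: a·tau

Answer: DEADLOCK at state 4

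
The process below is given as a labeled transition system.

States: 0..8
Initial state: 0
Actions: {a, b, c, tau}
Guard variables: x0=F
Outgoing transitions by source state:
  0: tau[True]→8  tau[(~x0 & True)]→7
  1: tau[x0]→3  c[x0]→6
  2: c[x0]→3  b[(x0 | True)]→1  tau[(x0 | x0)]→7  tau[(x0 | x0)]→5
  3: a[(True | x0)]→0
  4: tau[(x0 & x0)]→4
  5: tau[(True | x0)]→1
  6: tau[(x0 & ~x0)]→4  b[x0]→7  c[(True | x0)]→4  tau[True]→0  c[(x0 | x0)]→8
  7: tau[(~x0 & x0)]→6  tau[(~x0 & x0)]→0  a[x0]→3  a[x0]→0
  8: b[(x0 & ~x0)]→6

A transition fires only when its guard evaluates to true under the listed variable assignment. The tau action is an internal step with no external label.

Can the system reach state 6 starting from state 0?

After dropping false guards: 7 live edges.
Layer 0: {0}
Layer 1: {7,8}  now seen {0,7,8}
Reach set: {0,7,8}

Answer: UNREACHABLE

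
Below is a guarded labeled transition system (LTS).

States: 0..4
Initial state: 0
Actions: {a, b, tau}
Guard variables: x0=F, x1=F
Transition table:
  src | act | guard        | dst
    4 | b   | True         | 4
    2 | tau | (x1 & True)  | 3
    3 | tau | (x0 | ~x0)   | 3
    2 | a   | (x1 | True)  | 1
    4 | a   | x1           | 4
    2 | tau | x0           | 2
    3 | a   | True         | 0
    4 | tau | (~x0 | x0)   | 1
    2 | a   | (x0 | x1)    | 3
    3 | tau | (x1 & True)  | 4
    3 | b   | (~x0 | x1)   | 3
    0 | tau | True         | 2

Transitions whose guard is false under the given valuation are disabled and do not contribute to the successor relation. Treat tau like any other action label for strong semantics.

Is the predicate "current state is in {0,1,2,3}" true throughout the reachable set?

Inv-set: {0,1,2,3}
Reachable = {0,1,2}
  0: ok
  1: ok
  2: ok

Answer: INVARIANT HOLDS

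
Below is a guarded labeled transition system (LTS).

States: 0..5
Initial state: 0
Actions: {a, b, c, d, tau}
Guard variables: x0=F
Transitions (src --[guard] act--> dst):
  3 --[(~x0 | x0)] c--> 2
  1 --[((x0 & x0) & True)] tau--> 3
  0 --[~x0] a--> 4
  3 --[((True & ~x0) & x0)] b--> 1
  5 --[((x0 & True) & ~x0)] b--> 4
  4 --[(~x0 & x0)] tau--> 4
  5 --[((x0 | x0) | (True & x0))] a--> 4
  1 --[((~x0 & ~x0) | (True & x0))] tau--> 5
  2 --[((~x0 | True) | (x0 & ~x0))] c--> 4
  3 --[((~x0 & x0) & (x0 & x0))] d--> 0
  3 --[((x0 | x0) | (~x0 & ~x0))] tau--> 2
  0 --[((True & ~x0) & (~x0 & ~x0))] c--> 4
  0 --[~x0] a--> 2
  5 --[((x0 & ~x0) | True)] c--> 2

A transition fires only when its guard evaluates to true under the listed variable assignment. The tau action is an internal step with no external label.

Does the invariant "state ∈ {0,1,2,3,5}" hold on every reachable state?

Safe = {0,1,2,3,5}
Reach set: {0,2,4}
  0: safe
  2: safe
  4: outside
witness against invariant: a → 4

Answer: INVARIANT VIOLATED at state 4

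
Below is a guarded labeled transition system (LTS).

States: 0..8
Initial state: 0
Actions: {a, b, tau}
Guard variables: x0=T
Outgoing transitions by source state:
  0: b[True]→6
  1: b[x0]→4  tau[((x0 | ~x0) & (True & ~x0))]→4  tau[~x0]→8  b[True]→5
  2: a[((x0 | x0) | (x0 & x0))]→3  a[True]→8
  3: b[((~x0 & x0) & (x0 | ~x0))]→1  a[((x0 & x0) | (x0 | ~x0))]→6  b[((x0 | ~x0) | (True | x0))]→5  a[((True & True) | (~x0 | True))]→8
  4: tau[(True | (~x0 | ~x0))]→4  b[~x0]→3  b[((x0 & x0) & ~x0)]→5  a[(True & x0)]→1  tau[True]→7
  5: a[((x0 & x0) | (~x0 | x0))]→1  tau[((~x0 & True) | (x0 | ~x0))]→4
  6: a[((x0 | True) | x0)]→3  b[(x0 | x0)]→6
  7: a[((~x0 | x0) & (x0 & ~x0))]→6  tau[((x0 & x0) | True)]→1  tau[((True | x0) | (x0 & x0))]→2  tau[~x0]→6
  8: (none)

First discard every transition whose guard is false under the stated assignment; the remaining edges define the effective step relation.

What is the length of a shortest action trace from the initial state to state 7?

Answer: 5

Working:
Layered search for 7:
  depth 0: {0}
  depth 1: {6}
  depth 2: {3}
  depth 3: {5,8}
  depth 4: {1,4}
  depth 5: {7}
7 enters at depth 5; path b·a·b·tau·tau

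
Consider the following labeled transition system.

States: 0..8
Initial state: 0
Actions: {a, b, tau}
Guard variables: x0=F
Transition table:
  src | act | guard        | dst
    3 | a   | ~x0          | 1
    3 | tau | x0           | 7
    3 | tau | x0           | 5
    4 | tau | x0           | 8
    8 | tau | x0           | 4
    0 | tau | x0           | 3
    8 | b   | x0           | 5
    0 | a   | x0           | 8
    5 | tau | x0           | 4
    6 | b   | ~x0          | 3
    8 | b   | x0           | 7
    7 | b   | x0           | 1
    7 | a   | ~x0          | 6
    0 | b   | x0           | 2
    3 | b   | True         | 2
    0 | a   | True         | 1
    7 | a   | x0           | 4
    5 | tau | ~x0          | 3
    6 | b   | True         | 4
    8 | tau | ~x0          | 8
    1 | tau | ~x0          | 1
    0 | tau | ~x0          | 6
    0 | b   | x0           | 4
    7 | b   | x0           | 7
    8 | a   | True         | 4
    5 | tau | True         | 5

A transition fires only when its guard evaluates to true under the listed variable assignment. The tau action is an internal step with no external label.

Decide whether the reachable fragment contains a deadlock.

Answer: DEADLOCK at state 2

Working:
Reach set: {0,1,2,3,4,6}
  0: a→1  tau→6  [deg 2]
  1: tau→1  [deg 1]
  2: ∅  [no exit]
  3: a→1  b→2  [deg 2]
  4: ∅  [no exit]
  6: b→3  b→4  [deg 2]
witness 2: tau·b·b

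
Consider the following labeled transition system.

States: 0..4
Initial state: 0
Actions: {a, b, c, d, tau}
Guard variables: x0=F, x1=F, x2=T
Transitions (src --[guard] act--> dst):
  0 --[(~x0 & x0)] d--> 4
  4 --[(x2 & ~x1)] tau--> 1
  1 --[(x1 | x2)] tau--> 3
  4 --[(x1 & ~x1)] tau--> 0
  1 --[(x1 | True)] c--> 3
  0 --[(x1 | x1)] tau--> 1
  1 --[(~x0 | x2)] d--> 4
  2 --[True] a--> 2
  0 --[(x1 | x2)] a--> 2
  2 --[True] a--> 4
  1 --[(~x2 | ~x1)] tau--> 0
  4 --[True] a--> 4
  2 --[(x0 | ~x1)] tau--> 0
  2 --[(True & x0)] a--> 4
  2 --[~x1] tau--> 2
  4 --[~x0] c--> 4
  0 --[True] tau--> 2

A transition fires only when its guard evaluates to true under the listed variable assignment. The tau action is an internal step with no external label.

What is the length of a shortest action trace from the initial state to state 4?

Breadth-first toward 4:
  depth 0: {0}
  depth 1: {2}
  depth 2: {4}
first hit 4 at d=2 via a·a

Answer: 2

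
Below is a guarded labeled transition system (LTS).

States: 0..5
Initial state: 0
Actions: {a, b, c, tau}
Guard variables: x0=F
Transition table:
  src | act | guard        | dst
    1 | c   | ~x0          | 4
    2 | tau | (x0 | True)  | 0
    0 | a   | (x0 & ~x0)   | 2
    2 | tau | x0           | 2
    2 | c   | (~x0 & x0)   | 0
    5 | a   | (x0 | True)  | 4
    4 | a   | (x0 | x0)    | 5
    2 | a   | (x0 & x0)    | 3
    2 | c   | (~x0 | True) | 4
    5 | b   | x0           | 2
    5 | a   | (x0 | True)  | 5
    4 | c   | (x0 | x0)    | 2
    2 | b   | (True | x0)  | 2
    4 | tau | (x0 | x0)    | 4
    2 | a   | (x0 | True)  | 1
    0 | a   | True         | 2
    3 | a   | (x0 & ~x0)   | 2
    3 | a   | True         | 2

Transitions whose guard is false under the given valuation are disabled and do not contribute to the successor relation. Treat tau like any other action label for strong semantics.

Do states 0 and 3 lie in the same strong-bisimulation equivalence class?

Answer: BISIMILAR

Analysis:
Refine partition for ~:
  π0 = {{0,1,2,3,4,5}}
  π1 = {{0,3,5},{1},{2},{4}}
  π2 = {{0,3},{1},{2},{4},{5}}
5 equivalence class(es) (converged in 3)
[0]={0,3}  [3]={0,3}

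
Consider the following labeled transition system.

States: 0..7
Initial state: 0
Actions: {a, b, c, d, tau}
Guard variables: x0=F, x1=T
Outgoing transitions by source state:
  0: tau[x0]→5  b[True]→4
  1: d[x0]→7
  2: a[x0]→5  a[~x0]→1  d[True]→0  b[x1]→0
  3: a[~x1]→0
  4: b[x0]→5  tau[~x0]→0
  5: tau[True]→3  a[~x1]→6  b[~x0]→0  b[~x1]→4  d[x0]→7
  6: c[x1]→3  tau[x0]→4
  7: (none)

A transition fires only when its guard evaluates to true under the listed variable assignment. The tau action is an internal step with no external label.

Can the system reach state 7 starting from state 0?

Answer: UNREACHABLE

Working:
Guard filter leaves 8 enabled edge(s).
L0 = {0}
L1 = {4}  total {0,4}
Reach set: {0,4}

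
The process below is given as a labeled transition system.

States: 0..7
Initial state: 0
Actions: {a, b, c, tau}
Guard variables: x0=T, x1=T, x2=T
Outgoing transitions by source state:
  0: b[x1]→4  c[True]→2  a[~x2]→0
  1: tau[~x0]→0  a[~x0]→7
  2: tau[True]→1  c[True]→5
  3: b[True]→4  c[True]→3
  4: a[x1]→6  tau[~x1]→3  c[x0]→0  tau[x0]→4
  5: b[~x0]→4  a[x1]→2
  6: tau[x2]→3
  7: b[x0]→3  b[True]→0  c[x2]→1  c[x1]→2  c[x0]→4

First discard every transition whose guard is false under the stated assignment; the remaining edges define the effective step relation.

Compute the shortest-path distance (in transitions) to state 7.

Answer: UNREACHABLE

Working:
Layered search for 7:
  depth 0: {0}
  depth 1: {2,4}
  depth 2: {1,5,6}
  depth 3: {3}
7 never appears.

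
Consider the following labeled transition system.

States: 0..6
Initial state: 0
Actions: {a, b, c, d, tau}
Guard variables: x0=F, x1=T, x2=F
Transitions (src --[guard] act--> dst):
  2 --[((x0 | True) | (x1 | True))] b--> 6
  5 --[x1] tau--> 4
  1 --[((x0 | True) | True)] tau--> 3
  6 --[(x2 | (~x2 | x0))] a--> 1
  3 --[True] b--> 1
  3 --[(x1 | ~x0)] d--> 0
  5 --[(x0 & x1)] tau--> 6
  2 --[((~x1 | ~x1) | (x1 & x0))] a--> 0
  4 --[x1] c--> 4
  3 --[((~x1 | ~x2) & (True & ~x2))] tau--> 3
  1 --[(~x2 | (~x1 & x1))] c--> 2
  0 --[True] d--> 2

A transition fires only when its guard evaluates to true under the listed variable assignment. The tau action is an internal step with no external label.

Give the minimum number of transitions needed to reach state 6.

Layered search for 6:
  depth 0: {0}
  depth 1: {2}
  depth 2: {6}
6 enters at depth 2; path d·b

Answer: 2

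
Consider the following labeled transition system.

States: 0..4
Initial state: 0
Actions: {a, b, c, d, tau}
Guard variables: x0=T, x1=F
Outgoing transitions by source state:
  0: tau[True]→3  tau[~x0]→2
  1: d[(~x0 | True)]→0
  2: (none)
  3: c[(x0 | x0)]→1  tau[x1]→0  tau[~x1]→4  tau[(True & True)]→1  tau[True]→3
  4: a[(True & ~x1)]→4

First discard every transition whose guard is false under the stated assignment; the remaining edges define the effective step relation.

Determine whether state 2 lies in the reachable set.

Answer: UNREACHABLE

Analysis:
7 transition(s) survive guard evaluation.
Layer 0: {0}
Layer 1: {3}  cumulative {0,3}
Layer 2: {1,4}  cumulative {0,1,3,4}
Reachable = {0,1,3,4}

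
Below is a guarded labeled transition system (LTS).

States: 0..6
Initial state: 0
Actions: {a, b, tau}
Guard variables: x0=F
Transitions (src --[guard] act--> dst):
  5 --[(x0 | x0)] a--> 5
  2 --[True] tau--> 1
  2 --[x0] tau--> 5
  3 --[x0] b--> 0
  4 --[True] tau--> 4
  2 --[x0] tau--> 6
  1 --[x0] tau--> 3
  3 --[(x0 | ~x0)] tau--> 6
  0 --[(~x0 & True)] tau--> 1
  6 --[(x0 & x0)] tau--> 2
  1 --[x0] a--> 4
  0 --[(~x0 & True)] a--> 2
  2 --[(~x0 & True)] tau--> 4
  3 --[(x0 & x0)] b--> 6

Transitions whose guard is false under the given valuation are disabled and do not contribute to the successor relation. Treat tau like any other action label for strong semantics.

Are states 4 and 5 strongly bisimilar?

Refine partition for ~:
  P[0] = {{0,1,2,3,4,5,6}}
  P[1] = {{0},{1,5,6},{2,3,4}}
  P[2] = {{0},{1,5,6},{2},{3},{4}}
stable after 3 split(s): 5 block(s)
4∈{4}, 5∈{1,5,6}

Answer: NOT BISIMILAR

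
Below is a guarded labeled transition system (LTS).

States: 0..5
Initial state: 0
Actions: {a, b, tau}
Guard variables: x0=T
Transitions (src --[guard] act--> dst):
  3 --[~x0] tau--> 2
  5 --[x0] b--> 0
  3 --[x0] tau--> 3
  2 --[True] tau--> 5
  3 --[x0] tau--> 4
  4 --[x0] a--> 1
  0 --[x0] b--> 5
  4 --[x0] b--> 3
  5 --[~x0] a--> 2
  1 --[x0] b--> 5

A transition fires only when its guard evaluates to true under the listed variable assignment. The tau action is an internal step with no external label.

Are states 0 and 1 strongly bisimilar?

Answer: BISIMILAR

Working:
Compute ~ classes (split until stable):
  π0 = {{0,1,2,3,4,5}}
  π1 = {{0,1,5},{2,3},{4}}
  π2 = {{0,1,5},{2},{3},{4}}
4 equivalence class(es) (converged in 3)
0∈{0,1,5}, 1∈{0,1,5}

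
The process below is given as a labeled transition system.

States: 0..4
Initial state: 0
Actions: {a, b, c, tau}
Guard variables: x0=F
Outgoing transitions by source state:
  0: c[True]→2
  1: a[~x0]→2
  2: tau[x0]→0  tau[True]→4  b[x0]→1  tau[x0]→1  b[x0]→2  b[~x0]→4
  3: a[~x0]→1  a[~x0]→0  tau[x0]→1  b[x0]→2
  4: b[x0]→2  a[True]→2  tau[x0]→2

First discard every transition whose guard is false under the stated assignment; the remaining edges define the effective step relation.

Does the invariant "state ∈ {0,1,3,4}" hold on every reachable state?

Answer: INVARIANT VIOLATED at state 2

Trace:
Safe = {0,1,3,4}
Reachable = {0,2,4}
  0: safe
  2: ✗ unsafe
  4: safe
reach 2 via c — violates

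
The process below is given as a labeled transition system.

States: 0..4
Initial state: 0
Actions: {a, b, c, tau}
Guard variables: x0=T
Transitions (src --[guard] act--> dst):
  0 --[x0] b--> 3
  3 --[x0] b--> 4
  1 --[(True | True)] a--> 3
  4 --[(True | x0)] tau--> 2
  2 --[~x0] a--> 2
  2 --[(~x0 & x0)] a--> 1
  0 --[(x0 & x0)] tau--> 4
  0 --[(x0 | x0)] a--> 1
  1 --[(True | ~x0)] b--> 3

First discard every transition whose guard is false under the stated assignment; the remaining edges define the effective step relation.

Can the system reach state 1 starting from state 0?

Answer: REACHABLE

Trace:
7 transition(s) survive guard evaluation.
L0 = {0}
L1 = {1,3,4}  total {0,1,3,4}
L2 = {2}  total {0,1,2,3,4}
Reach set: {0,1,2,3,4}
Path to 1: a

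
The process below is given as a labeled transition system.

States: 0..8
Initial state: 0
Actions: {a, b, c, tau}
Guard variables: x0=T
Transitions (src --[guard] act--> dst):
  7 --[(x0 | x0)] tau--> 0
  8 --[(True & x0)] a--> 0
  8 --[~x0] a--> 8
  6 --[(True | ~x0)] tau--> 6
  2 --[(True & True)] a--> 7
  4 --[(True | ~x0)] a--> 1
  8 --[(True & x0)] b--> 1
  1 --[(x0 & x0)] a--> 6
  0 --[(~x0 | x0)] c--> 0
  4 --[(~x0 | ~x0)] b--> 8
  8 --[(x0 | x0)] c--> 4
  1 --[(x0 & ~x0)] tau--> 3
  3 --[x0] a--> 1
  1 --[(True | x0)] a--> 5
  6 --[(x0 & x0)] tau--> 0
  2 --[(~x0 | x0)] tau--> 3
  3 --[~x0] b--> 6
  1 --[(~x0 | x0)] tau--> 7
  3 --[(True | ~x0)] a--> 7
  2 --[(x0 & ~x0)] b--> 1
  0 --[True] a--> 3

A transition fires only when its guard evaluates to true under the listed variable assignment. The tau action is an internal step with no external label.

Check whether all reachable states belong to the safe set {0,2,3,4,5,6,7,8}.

Allowed set {0,2,3,4,5,6,7,8}
R = {0,1,3,5,6,7}
  0: ok
  1: ✗ unsafe
  3: ok
  5: ok
  6: ok
  7: ok
counterexample path to 1: a·a

Answer: INVARIANT VIOLATED at state 1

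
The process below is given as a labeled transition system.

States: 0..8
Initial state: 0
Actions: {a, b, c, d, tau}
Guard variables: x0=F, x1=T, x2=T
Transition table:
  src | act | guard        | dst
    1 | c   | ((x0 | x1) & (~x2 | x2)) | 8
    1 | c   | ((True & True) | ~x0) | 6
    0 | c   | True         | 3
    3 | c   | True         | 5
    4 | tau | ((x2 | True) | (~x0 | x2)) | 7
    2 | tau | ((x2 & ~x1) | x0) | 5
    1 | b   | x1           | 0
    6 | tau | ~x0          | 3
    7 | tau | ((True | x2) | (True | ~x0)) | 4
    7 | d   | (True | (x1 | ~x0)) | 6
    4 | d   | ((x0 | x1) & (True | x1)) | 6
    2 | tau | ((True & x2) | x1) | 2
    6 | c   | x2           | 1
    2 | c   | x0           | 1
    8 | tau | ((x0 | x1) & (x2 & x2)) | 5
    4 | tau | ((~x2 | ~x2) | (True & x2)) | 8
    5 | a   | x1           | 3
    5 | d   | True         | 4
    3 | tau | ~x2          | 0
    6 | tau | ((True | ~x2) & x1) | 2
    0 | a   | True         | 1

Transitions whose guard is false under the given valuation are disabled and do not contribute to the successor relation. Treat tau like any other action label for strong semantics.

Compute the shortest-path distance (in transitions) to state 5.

Answer: 2

Analysis:
Layered search for 5:
  depth 0: {0}
  depth 1: {1,3}
  depth 2: {5,6,8}
5 enters at depth 2; path c·c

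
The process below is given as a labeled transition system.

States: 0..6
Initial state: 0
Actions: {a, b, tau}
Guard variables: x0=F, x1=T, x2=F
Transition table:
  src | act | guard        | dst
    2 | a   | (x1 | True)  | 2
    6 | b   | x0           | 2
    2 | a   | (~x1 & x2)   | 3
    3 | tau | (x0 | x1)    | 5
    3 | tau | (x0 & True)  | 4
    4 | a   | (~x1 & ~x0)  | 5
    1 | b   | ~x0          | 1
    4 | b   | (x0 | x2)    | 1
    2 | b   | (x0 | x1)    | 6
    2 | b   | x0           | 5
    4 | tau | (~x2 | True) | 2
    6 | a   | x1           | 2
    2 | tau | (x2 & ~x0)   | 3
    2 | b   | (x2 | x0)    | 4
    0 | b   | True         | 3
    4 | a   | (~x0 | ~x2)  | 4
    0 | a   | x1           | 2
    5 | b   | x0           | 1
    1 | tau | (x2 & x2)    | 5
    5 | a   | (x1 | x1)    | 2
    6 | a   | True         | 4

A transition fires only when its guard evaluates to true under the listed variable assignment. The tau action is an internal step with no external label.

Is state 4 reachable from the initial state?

Answer: REACHABLE

Working:
After dropping false guards: 11 live edges.
L0 = {0}
L1 = {2,3}  cumulative {0,2,3}
L2 = {5,6}  cumulative {0,2,3,5,6}
L3 = {4}  cumulative {0,2,3,4,5,6}
Reach set: {0,2,3,4,5,6}
witness 4: a·b·a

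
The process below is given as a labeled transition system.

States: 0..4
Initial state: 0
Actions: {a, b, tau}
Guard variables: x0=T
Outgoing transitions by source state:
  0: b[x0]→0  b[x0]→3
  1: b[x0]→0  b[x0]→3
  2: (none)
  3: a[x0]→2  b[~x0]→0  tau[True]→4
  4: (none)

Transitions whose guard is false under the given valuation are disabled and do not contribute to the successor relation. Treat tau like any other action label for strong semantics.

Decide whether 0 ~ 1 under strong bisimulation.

Answer: BISIMILAR

Trace:
Refine partition for ~:
  π0 = {{0,1,2,3,4}}
  π1 = {{0,1},{2,4},{3}}
3 equivalence class(es) (converged in 2)
[0]={0,1}  [1]={0,1}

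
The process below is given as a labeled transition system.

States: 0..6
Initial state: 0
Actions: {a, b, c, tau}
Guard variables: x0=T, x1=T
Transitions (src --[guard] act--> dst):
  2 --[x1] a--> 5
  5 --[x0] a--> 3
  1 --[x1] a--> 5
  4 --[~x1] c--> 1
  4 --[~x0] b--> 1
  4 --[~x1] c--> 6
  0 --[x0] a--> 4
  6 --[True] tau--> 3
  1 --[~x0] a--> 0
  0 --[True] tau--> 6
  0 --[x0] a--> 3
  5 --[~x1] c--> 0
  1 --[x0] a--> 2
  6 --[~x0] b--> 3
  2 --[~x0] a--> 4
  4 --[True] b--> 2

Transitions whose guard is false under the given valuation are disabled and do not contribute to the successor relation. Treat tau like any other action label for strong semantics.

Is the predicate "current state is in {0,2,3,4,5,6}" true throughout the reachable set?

Inv-set: {0,2,3,4,5,6}
Reach set: {0,2,3,4,5,6}
  0: safe
  2: safe
  3: safe
  4: safe
  5: safe
  6: safe

Answer: INVARIANT HOLDS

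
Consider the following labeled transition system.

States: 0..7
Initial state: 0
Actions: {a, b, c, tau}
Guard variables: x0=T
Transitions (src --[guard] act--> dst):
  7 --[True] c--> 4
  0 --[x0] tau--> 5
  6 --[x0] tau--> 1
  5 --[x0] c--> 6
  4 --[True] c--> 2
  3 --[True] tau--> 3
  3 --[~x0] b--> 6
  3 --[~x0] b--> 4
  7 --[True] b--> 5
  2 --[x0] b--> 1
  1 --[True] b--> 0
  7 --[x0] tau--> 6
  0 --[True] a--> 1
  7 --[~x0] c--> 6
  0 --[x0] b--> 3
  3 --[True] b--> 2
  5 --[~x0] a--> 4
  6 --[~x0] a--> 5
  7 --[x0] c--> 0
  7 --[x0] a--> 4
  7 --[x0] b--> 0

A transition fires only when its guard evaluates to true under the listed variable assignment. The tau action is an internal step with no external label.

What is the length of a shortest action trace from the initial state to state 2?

Answer: 2

Trace:
Layered search for 2:
  Layer 0: {0}
  Layer 1: {1,3,5}
  Layer 2: {2,6}
depth(2)=2, e.g. b·b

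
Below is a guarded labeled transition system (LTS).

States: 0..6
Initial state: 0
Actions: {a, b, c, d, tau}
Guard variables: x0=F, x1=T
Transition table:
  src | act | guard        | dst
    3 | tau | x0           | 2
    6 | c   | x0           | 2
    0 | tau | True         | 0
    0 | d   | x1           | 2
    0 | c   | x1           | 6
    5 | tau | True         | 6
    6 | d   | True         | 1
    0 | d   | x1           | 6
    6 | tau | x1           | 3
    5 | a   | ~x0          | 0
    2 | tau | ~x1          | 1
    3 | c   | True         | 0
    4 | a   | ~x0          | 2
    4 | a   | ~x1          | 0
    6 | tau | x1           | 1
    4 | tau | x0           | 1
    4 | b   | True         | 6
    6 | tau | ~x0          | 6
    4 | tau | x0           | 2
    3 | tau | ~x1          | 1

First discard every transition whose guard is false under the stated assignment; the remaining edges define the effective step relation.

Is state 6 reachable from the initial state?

Answer: REACHABLE

Trace:
Guard filter leaves 13 enabled edge(s).
L0 = {0}
L1 = {2,6}  total {0,2,6}
L2 = {1,3}  total {0,1,2,3,6}
Reach set: {0,1,2,3,6}
Path to 6: d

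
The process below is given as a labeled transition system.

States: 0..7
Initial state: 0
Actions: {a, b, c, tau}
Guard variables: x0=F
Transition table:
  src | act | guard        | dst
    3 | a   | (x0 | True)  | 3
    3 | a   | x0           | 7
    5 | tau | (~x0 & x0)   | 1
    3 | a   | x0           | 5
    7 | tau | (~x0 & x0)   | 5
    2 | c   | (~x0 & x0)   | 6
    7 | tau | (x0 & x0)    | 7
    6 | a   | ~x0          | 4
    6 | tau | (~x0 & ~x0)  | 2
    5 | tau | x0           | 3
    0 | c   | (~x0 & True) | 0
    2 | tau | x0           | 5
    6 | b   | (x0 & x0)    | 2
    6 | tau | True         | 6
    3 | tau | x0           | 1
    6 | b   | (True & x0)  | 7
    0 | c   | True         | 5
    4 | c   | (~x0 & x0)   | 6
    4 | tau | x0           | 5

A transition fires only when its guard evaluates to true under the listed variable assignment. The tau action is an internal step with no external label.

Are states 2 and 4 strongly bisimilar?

Bisimulation quotient by refinement:
  round 0: {{0,1,2,3,4,5,6,7}}
  round 1: {{0},{1,2,4,5,7},{3},{6}}
stable after 2 split(s): 4 block(s)
class of 2: {1,2,4,5,7}; class of 4: {1,2,4,5,7}

Answer: BISIMILAR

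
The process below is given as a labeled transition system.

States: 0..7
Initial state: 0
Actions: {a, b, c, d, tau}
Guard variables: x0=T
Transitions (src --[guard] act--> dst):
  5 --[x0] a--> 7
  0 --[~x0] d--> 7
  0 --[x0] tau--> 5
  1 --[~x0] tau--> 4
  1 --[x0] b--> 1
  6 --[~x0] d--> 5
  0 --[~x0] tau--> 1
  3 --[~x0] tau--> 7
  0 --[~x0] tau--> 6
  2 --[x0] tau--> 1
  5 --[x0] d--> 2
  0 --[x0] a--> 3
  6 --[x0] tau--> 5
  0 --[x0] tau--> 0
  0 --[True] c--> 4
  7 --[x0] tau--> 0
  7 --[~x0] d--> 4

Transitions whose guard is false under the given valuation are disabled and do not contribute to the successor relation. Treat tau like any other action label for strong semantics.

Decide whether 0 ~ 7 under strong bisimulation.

Answer: NOT BISIMILAR

Analysis:
Compute ~ classes (split until stable):
  π0 = {{0,1,2,3,4,5,6,7}}
  π1 = {{0},{1},{2,6,7},{3,4},{5}}
  π2 = {{0},{1},{2},{3,4},{5},{6},{7}}
7 equivalence class(es) (converged in 3)
0∈{0}, 7∈{7}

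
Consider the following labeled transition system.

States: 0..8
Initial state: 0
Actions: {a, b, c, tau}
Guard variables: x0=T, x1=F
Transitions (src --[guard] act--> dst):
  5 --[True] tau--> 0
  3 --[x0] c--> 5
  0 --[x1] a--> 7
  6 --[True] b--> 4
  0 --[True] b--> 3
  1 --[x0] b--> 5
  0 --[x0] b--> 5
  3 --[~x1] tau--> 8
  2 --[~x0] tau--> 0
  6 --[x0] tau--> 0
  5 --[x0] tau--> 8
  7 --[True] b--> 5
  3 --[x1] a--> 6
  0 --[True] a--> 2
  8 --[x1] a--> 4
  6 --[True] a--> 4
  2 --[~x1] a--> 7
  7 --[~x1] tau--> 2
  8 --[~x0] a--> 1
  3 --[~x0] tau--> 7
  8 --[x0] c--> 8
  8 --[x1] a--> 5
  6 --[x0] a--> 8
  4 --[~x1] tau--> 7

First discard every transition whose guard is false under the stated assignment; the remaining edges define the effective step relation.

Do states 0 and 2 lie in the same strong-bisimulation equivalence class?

Answer: NOT BISIMILAR

Trace:
Compute ~ classes (split until stable):
  π0 = {{0,1,2,3,4,5,6,7,8}}
  π1 = {{0},{1},{2},{3},{4,5},{6},{7},{8}}
  π2 = {{0},{1},{2},{3},{4},{5},{6},{7},{8}}
9 equivalence class(es) (converged in 3)
0∈{0}, 2∈{2}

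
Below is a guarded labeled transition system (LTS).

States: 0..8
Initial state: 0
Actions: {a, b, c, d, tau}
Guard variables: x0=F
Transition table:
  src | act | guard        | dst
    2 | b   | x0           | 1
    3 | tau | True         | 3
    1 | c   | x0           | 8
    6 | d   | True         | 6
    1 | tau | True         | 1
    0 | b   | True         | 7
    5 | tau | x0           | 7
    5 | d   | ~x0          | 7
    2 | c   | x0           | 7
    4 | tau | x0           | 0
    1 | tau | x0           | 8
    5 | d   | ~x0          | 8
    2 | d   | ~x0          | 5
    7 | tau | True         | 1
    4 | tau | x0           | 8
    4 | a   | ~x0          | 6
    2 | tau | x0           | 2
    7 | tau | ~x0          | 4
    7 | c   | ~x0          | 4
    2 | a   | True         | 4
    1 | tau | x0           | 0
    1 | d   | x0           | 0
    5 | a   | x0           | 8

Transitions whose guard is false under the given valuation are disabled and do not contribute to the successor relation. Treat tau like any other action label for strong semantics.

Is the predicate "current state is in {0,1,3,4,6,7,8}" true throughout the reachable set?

Answer: INVARIANT HOLDS

Trace:
Inv-set: {0,1,3,4,6,7,8}
R = {0,1,4,6,7}
  0: safe
  1: safe
  4: safe
  6: safe
  7: safe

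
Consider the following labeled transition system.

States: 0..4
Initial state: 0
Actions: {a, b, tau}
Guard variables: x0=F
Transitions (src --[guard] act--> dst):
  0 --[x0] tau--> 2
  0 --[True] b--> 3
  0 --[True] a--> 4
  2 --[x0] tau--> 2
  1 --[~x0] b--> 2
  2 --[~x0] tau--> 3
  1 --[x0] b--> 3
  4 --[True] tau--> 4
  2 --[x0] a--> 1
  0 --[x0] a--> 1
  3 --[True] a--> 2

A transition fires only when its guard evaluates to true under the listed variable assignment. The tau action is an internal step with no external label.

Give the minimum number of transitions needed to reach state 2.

BFS to 2:
  L0 = {0}
  L1 = {3,4}
  L2 = {2}
depth(2)=2, e.g. b·a

Answer: 2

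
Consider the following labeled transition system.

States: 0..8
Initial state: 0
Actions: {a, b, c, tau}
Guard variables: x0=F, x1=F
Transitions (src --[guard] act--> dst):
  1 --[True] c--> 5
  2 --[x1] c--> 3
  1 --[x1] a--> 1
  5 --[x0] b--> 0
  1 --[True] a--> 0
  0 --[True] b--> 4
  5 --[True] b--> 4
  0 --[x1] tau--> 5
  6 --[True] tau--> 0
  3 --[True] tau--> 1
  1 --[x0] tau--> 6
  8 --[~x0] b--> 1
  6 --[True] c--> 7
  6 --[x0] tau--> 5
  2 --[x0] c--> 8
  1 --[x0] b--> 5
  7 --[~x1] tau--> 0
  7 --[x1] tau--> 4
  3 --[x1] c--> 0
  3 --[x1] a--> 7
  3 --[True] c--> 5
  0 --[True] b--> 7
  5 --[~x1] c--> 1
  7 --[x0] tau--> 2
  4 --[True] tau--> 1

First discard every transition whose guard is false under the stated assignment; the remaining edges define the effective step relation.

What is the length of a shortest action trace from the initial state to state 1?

BFS to 1:
  Layer 0: {0}
  Layer 1: {4,7}
  Layer 2: {1}
first hit 1 at d=2 via b·tau

Answer: 2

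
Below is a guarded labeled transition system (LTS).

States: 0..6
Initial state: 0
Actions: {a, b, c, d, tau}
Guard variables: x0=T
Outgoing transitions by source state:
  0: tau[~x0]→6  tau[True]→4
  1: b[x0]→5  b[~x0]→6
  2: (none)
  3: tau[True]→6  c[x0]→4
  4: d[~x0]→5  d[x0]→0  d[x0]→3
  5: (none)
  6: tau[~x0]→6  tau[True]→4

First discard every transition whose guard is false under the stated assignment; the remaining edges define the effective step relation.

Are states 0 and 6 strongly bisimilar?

Bisimulation quotient by refinement:
  round 0: {{0,1,2,3,4,5,6}}
  round 1: {{0,6},{1},{2,5},{3},{4}}
Fixed point at round 2; 5 class(es).
[0]={0,6}  [6]={0,6}

Answer: BISIMILAR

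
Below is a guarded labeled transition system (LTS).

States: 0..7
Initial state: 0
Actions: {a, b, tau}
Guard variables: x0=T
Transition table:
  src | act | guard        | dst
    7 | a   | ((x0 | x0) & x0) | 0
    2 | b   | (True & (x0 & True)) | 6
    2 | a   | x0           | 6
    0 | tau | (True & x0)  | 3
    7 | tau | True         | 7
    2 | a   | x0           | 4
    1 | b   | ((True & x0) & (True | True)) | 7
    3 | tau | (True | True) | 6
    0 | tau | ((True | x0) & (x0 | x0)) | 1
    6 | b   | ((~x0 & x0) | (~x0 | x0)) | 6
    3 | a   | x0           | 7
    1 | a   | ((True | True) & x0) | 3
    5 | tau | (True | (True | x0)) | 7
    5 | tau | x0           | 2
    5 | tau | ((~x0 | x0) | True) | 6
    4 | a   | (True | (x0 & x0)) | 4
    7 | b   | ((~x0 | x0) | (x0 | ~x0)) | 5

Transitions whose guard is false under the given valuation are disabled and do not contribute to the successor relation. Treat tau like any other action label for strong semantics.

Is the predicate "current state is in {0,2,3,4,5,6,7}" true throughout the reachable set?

Safe = {0,2,3,4,5,6,7}
R = {0,1,2,3,4,5,6,7}
  0: safe
  1: VIOLATES
  2: safe
  3: safe
  4: safe
  5: safe
  6: safe
  7: safe
counterexample path to 1: tau

Answer: INVARIANT VIOLATED at state 1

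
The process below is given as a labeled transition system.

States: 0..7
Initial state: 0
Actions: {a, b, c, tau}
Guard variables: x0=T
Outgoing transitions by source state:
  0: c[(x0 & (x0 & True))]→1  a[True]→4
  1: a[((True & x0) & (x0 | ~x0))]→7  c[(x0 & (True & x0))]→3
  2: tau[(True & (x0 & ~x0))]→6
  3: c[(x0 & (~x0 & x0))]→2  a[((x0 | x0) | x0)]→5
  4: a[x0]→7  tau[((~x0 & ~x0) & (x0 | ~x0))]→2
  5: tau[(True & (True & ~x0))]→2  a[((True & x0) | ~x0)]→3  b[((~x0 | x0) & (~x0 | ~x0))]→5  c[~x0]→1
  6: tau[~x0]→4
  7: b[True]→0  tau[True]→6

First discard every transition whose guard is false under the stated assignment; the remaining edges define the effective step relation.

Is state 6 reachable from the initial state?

9 transition(s) survive guard evaluation.
Layer 0: {0}
Layer 1: {1,4}  now seen {0,1,4}
Layer 2: {3,7}  now seen {0,1,3,4,7}
Layer 3: {5,6}  now seen {0,1,3,4,5,6,7}
R = {0,1,3,4,5,6,7}
Path to 6: c·a·tau

Answer: REACHABLE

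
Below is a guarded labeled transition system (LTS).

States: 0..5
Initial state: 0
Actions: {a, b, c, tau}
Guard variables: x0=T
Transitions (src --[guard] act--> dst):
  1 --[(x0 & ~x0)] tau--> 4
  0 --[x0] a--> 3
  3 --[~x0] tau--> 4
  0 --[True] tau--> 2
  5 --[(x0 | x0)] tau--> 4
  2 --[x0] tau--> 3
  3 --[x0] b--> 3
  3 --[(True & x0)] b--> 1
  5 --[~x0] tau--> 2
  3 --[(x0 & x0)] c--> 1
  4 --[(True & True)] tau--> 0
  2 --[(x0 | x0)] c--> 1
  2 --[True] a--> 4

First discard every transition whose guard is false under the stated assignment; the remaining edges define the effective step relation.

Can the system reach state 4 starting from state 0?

10 transition(s) survive guard evaluation.
L0 = {0}
L1 = {2,3}  cumulative {0,2,3}
L2 = {1,4}  cumulative {0,1,2,3,4}
R = {0,1,2,3,4}
trace reaching 4: tau·a

Answer: REACHABLE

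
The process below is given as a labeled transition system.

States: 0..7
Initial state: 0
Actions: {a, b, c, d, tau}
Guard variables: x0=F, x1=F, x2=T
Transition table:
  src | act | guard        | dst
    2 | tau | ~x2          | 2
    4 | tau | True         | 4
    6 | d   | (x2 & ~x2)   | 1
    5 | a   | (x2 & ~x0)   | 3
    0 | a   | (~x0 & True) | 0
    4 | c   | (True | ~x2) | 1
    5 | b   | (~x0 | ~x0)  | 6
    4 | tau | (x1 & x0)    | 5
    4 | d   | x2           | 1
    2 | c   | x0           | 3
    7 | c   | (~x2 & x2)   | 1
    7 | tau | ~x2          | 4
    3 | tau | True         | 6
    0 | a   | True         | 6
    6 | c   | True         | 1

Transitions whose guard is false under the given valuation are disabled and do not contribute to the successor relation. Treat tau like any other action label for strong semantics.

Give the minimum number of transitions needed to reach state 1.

Breadth-first toward 1:
  L0 = {0}
  L1 = {6}
  L2 = {1}
depth(1)=2, e.g. a·c

Answer: 2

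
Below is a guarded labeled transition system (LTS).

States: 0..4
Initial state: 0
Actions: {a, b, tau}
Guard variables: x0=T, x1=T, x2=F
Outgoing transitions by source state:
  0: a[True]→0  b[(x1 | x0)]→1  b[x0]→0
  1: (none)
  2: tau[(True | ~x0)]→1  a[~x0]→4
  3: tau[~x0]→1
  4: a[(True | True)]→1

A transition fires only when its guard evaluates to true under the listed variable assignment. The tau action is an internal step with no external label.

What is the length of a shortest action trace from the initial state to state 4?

Layered search for 4:
  L0 = {0}
  L1 = {1}
4 never appears.

Answer: UNREACHABLE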